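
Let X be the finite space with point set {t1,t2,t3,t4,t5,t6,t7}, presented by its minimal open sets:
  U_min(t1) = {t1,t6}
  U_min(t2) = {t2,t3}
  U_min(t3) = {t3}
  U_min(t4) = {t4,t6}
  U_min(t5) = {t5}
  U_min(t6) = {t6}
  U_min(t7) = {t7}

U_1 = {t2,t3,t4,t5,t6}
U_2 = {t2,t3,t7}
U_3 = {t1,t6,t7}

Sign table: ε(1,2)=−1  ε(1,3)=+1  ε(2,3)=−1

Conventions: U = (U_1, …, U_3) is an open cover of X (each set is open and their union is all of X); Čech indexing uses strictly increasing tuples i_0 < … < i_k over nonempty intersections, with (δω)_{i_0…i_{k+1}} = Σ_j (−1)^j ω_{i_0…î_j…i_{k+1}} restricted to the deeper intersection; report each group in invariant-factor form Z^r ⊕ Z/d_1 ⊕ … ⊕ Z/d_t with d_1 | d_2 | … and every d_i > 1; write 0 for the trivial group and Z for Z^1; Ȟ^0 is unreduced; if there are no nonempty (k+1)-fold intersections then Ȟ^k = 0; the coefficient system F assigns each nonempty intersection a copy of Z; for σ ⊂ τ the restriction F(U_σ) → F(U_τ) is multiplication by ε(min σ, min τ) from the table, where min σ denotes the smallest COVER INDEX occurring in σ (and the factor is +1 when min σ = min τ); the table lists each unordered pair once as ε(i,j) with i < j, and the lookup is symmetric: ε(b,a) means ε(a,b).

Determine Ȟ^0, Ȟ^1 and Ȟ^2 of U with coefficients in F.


nonempty intersections:
  U12={t2,t3} U13={t6} U23={t7}
C dims 3,3; δ0: rk 2, SNF 1^2
Ȟ^0: (3−2)−0=1 ⇒ Z
Ȟ^1: (3−0)−2=1 ⇒ Z
Ȟ^2: (0−0)−0=0 ⇒ 0

Ȟ^0 ≅ Z, Ȟ^1 ≅ Z and Ȟ^2 ≅ 0


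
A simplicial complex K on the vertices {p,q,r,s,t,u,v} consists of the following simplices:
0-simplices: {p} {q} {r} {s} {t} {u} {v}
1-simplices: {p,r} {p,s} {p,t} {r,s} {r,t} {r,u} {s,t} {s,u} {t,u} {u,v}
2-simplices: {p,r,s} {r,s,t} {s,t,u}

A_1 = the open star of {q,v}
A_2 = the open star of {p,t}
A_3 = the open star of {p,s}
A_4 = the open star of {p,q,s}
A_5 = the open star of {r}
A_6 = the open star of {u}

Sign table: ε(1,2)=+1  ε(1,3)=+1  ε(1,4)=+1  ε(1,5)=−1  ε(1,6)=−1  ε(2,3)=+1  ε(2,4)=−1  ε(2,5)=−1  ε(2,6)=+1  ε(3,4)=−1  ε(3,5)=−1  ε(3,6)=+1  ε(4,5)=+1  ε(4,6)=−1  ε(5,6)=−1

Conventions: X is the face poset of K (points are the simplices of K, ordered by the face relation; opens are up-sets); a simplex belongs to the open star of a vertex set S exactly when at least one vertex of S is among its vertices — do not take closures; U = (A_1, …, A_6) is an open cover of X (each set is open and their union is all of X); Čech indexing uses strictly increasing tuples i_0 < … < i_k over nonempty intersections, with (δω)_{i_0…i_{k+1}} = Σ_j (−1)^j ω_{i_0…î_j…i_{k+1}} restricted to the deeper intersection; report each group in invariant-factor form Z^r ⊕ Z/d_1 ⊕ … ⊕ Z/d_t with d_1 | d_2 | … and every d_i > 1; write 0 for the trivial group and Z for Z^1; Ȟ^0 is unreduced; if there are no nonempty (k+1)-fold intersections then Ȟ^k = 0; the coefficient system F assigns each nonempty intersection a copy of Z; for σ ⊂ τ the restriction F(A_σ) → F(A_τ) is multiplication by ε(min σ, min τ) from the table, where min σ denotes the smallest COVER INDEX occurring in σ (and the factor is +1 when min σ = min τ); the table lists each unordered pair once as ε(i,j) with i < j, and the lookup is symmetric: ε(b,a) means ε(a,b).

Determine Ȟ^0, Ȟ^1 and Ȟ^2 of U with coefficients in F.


intersection data:
  A1={{q},{v},{u,v}} A2={{p},{t},{p,r},{p,s},{p,t},{r,t},{s,t},{t,u},{p,r,s},{r,s,t},{s,t,u}} A3={{p},{s},{p,r},{p,s},{p,t},{r,s},{s,t},{s,u},{p,r,s},{r,s,t},{s,t,u}} A4={{p},{q},{s},{p,r},{p,s},{p,t},{r,s},{s,t},{s,u},{p,r,s},{r,s,t},{s,t,u}} A5={{r},{p,r},{r,s},{r,t},{r,u},{p,r,s},{r,s,t}} A6={{u},{r,u},{s,u},{t,u},{u,v},{s,t,u}}
  A14={{q}} A16={{u,v}} A23={{p},{p,r},{p,s},{p,t},{s,t},{p,r,s},{r,s,t},{s,t,u}} A24={{p},{p,r},{p,s},{p,t},{s,t},{p,r,s},{r,s,t},{s,t,u}} A25={{p,r},{r,t},{p,r,s},{r,s,t}} A26={{t,u},{s,t,u}} A34={{p},{s},{p,r},{p,s},{p,t},{r,s},{s,t},{s,u},{p,r,s},{r,s,t},{s,t,u}} A35={{p,r},{r,s},{p,r,s},{r,s,t}} A36={{s,u},{s,t,u}} A45={{p,r},{r,s},{p,r,s},{r,s,t}} A46={{s,u},{s,t,u}} A56={{r,u}}
  A234={{p},{p,r},{p,s},{p,t},{s,t},{p,r,s},{r,s,t},{s,t,u}} A235={{p,r},{p,r,s},{r,s,t}} A236={{s,t,u}} A245={{p,r},{p,r,s},{r,s,t}} A246={{s,t,u}} A345={{p,r},{r,s},{p,r,s},{r,s,t}} A346={{s,u},{s,t,u}}
  A2345={{p,r},{p,r,s},{r,s,t}} A2346={{s,t,u}}
C dims 6,12,7,2; δ0: rk 5, SNF 1^5; δ1: rk 5, SNF 1^5; δ2: rk 2, SNF 1^2
Ȟ^0 = (6 − 5) − 0 = 1, so Ȟ^0 ≅ Z
Ȟ^1 = (12 − 5) − 5 = 2, so Ȟ^1 ≅ Z^2
Ȟ^2 = (7 − 2) − 5 = 0, so Ȟ^2 ≅ 0

Ȟ^0 ≅ Z, Ȟ^1 ≅ Z^2, Ȟ^2 ≅ 0


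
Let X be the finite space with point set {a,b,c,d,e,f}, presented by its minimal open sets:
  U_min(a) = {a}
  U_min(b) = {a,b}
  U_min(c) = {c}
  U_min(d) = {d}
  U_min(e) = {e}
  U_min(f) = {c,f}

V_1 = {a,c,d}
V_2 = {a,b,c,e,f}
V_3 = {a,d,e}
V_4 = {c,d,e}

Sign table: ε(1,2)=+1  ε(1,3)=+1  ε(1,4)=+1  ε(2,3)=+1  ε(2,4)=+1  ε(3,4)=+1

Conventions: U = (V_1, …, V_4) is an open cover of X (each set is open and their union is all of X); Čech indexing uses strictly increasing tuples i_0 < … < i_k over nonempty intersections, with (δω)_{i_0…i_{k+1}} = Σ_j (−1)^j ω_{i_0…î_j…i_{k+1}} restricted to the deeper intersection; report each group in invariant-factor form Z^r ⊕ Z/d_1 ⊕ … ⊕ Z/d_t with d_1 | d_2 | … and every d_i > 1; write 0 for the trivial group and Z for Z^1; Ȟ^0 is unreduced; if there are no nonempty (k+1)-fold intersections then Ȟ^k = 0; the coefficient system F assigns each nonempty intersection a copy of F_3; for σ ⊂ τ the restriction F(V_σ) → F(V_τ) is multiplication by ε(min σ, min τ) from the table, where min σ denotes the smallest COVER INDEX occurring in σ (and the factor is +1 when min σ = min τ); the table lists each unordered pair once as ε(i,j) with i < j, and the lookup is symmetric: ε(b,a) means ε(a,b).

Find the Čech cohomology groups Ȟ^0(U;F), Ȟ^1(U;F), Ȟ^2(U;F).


Ȟ^0(U;F) ≅ Z/3, Ȟ^1(U;F) ≅ 0 and Ȟ^2(U;F) ≅ Z/3

intersection data:
  V12={a,c} V13={a,d} V14={c,d} V23={a,e} V24={c,e} V34={d,e}
  V123={a} V124={c} V134={d} V234={e}
C dims 4,6,4; δ0: rk_F3 3; δ1: rk_F3 3
Ȟ^0 = (4 − 3) − 0 = 1, so Ȟ^0 ≅ Z/3
Ȟ^1 = (6 − 3) − 3 = 0, so Ȟ^1 ≅ 0
Ȟ^2 = (4 − 0) − 3 = 1, so Ȟ^2 ≅ Z/3


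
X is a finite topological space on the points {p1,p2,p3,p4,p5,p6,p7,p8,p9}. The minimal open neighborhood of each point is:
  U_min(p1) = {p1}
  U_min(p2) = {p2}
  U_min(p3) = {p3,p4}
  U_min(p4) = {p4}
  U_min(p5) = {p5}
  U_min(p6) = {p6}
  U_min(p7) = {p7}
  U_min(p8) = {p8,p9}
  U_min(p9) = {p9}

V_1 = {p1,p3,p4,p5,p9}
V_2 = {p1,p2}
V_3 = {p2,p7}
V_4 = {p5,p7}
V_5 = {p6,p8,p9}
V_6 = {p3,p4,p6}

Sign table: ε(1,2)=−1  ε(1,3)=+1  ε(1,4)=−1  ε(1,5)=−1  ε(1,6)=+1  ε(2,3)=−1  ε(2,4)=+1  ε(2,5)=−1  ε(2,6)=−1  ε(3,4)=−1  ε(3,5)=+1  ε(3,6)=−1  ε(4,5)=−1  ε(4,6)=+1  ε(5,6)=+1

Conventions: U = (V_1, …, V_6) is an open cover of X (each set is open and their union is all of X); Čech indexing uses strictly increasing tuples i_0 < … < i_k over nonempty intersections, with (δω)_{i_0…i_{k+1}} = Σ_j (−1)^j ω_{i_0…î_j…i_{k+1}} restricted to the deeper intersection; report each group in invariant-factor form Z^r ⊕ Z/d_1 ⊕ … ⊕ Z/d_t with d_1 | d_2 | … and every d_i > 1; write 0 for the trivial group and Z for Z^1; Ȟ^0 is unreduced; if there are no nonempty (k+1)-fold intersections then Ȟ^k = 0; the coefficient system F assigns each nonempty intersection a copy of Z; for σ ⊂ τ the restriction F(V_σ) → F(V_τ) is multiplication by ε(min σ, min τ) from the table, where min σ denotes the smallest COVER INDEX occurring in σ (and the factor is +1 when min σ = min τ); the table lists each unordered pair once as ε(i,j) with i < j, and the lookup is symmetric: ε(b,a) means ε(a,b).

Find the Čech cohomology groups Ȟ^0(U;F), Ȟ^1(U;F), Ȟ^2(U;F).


Ȟ^0(U;F) ≅ 0,  Ȟ^1(U;F) ≅ Z ⊕ Z/2,  Ȟ^2(U;F) ≅ 0

nonempty overlaps:
  V12={p1} V14={p5} V15={p9} V16={p3,p4} V23={p2} V34={p7} V56={p6}
C dims 6,7; δ0: rk 6, SNF 1^5·2
degree 0: 6−6−0 = 0 → Ȟ^0 ≅ 0
degree 1: 7−0−6 = 1 plus torsion [2] → Ȟ^1 ≅ Z ⊕ Z/2
degree 2: 0−0−0 = 0 → Ȟ^2 ≅ 0


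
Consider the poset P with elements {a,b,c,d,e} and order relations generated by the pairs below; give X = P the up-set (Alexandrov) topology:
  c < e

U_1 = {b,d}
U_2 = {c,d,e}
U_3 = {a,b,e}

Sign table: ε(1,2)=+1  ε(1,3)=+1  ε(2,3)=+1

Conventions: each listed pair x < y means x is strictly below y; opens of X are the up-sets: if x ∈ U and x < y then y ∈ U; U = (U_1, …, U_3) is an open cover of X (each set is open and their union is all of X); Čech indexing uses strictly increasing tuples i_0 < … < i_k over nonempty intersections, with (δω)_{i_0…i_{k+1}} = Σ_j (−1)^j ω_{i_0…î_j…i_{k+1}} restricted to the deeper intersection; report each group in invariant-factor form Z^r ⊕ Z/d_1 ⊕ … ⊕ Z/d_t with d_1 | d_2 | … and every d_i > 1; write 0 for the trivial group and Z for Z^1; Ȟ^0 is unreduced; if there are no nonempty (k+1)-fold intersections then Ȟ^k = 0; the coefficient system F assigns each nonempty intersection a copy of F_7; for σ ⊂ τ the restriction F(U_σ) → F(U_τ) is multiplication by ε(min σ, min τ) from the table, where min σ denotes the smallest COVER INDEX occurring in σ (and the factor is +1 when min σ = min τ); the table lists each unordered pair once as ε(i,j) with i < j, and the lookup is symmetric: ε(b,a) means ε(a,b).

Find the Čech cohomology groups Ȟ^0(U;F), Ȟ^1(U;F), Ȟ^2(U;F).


Ȟ^0 ≅ Z/7; Ȟ^1 ≅ Z/7; Ȟ^2 ≅ 0

nerve of the cover:
  U12={d} U13={b} U23={e}
C dims 3,3; δ0: rk_F7 2
Ȟ^0 = (3 − 2) − 0 = 1, so Ȟ^0 ≅ Z/7
Ȟ^1 = (3 − 0) − 2 = 1, so Ȟ^1 ≅ Z/7
Ȟ^2 = (0 − 0) − 0 = 0, so Ȟ^2 ≅ 0


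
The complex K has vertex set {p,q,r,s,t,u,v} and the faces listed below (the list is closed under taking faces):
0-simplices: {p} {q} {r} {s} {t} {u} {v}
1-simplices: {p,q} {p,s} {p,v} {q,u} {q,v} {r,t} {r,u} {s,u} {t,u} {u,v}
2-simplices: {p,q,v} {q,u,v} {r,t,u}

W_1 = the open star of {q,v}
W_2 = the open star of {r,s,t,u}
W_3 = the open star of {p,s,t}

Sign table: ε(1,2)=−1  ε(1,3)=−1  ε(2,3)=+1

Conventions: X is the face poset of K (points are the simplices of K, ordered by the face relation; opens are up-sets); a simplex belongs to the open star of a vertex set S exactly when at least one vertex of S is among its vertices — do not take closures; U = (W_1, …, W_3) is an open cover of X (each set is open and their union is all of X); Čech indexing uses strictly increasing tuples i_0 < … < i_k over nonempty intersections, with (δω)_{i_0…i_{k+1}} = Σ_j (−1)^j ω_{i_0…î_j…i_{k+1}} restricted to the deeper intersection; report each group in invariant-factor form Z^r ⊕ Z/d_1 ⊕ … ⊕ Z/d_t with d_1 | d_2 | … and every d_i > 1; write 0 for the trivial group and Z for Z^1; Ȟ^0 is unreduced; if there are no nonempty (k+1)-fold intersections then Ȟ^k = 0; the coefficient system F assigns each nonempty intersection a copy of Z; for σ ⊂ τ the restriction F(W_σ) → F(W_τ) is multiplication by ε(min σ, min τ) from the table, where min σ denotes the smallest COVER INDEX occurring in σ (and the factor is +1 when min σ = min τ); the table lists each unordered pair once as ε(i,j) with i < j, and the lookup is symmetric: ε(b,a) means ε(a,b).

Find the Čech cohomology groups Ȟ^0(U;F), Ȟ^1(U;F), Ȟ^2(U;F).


Ȟ^0(U;F) ≅ Z; Ȟ^1(U;F) ≅ Z; Ȟ^2(U;F) ≅ 0

cover nerve:
  W1={{q},{v},{p,q},{p,v},{q,u},{q,v},{u,v},{p,q,v},{q,u,v}} W2={{r},{s},{t},{u},{p,s},{q,u},{r,t},{r,u},{s,u},{t,u},{u,v},{q,u,v},{r,t,u}} W3={{p},{s},{t},{p,q},{p,s},{p,v},{r,t},{s,u},{t,u},{p,q,v},{r,t,u}}
  W12={{q,u},{u,v},{q,u,v}} W13={{p,q},{p,v},{p,q,v}} W23={{s},{t},{p,s},{r,t},{s,u},{t,u},{r,t,u}}
C dims 3,3; δ0: rk 2, SNF 1^2
Ȟ^0: (3−2)−0=1 ⇒ Z
Ȟ^1: (3−0)−2=1 ⇒ Z
Ȟ^2: (0−0)−0=0 ⇒ 0


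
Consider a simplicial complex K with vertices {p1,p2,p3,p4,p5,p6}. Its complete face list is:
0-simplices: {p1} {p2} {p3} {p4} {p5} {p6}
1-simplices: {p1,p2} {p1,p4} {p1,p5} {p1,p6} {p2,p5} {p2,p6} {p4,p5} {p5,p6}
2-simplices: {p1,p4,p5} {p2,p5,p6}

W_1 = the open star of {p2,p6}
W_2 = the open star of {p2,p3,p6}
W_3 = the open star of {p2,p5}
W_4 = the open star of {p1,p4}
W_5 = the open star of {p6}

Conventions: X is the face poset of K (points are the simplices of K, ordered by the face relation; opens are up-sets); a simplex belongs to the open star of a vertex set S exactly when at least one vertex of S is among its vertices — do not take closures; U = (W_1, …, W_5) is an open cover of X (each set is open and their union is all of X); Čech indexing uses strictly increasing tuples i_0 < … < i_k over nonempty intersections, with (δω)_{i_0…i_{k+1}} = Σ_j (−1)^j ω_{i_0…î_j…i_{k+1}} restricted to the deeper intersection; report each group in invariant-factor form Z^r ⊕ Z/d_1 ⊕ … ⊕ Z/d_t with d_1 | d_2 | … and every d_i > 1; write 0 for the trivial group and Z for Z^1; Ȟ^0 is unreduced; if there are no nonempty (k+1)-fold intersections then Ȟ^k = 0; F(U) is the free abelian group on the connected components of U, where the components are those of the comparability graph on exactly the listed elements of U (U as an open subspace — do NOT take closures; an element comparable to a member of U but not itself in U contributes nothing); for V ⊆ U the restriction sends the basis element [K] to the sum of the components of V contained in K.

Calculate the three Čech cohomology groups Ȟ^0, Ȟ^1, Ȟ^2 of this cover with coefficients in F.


nonempty overlaps:
  W1={{p2},{p6},{p1,p2},{p1,p6},{p2,p5},{p2,p6},{p5,p6},{p2,p5,p6}} W2={{p2},{p3},{p6},{p1,p2},{p1,p6},{p2,p5},{p2,p6},{p5,p6},{p2,p5,p6}} W3={{p2},{p5},{p1,p2},{p1,p5},{p2,p5},{p2,p6},{p4,p5},{p5,p6},{p1,p4,p5},{p2,p5,p6}} W4={{p1},{p4},{p1,p2},{p1,p4},{p1,p5},{p1,p6},{p4,p5},{p1,p4,p5}} W5={{p6},{p1,p6},{p2,p6},{p5,p6},{p2,p5,p6}}
  W12={{p2},{p6},{p1,p2},{p1,p6},{p2,p5},{p2,p6},{p5,p6},{p2,p5,p6}} W13={{p2},{p1,p2},{p2,p5},{p2,p6},{p5,p6},{p2,p5,p6}} W14={{p1,p2},{p1,p6}} W15={{p6},{p1,p6},{p2,p6},{p5,p6},{p2,p5,p6}} W23={{p2},{p1,p2},{p2,p5},{p2,p6},{p5,p6},{p2,p5,p6}} W24={{p1,p2},{p1,p6}} W25={{p6},{p1,p6},{p2,p6},{p5,p6},{p2,p5,p6}} W34={{p1,p2},{p1,p5},{p4,p5},{p1,p4,p5}} W35={{p2,p6},{p5,p6},{p2,p5,p6}} W45={{p1,p6}}
  W123={{p2},{p1,p2},{p2,p5},{p2,p6},{p5,p6},{p2,p5,p6}} W124={{p1,p2},{p1,p6}} W125={{p6},{p1,p6},{p2,p6},{p5,p6},{p2,p5,p6}} W134={{p1,p2}} W135={{p2,p6},{p5,p6},{p2,p5,p6}} W145={{p1,p6}} W234={{p1,p2}} W235={{p2,p6},{p5,p6},{p2,p5,p6}} W245={{p1,p6}}
  W1234={{p1,p2}} W1235={{p2,p6},{p5,p6},{p2,p5,p6}} W1245={{p1,p6}}
components per intersection:
  W1: {{p2},{p6},{p1,p2},{p1,p6},{p2,p5},{p2,p6},{p5,p6},{p2,p5,p6}}
  W2: {{p2},{p6},{p1,p2},{p1,p6},{p2,p5},{p2,p6},{p5,p6},{p2,p5,p6}} {{p3}}
  W3: {{p2},{p5},{p1,p2},{p1,p5},{p2,p5},{p2,p6},{p4,p5},{p5,p6},{p1,p4,p5},{p2,p5,p6}}
  W4: {{p1},{p4},{p1,p2},{p1,p4},{p1,p5},{p1,p6},{p4,p5},{p1,p4,p5}}
  W5: {{p6},{p1,p6},{p2,p6},{p5,p6},{p2,p5,p6}}
  W12: {{p2},{p6},{p1,p2},{p1,p6},{p2,p5},{p2,p6},{p5,p6},{p2,p5,p6}}
  W13: {{p2},{p1,p2},{p2,p5},{p2,p6},{p5,p6},{p2,p5,p6}}
  W14: {{p1,p2}} {{p1,p6}}
  W15: {{p6},{p1,p6},{p2,p6},{p5,p6},{p2,p5,p6}}
  W23: {{p2},{p1,p2},{p2,p5},{p2,p6},{p5,p6},{p2,p5,p6}}
  W24: {{p1,p2}} {{p1,p6}}
  W25: {{p6},{p1,p6},{p2,p6},{p5,p6},{p2,p5,p6}}
  W34: {{p1,p2}} {{p1,p5},{p4,p5},{p1,p4,p5}}
  W35: {{p2,p6},{p5,p6},{p2,p5,p6}}
  W45: {{p1,p6}}
  W123: {{p2},{p1,p2},{p2,p5},{p2,p6},{p5,p6},{p2,p5,p6}}
  W124: {{p1,p2}} {{p1,p6}}
  W125: {{p6},{p1,p6},{p2,p6},{p5,p6},{p2,p5,p6}}
  W134: {{p1,p2}}
  W135: {{p2,p6},{p5,p6},{p2,p5,p6}}
  W145: {{p1,p6}}
  W234: {{p1,p2}}
  W235: {{p2,p6},{p5,p6},{p2,p5,p6}}
  W245: {{p1,p6}}
  W1234: {{p1,p2}}
  W1235: {{p2,p6},{p5,p6},{p2,p5,p6}}
  W1245: {{p1,p6}}
C dims 6,13,10,3; δ0: rk 4, SNF 1^4; δ1: rk 7, SNF 1^7; δ2: rk 3, SNF 1^3
degree 0: 6−4−0 = 2 → Ȟ^0 ≅ Z^2
degree 1: 13−7−4 = 2 → Ȟ^1 ≅ Z^2
degree 2: 10−3−7 = 0 → Ȟ^2 ≅ 0

Ȟ^0 = Z^2,  Ȟ^1 = Z^2,  Ȟ^2 = 0


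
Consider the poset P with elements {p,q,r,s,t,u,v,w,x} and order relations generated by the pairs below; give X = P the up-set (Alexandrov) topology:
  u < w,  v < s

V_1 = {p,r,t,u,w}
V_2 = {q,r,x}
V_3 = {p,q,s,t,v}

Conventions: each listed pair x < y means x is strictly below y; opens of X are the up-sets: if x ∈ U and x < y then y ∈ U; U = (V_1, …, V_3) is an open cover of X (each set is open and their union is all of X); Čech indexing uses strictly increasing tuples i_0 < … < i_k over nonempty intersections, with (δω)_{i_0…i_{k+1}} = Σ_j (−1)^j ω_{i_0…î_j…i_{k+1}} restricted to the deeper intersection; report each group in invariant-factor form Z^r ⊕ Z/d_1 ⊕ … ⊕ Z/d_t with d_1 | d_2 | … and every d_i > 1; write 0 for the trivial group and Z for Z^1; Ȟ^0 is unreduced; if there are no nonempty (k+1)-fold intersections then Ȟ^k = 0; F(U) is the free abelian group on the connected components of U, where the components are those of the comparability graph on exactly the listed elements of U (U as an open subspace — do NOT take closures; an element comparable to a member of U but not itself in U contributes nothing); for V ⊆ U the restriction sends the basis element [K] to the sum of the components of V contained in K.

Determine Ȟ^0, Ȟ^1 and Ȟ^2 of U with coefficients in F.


Ȟ^0 = Z^7,  Ȟ^1 = 0,  Ȟ^2 = 0

nonempty overlaps:
  V12={r} V13={p,t} V23={q}
components per intersection:
  V1: {p} {r} {t} {u,w}
  V2: {q} {r} {x}
  V3: {p} {q} {s,v} {t}
  V12: {r}
  V13: {p} {t}
  V23: {q}
C dims 11,4; δ0: rk 4, SNF 1^4
degree 0: 11−4−0 = 7 → Ȟ^0 ≅ Z^7
degree 1: 4−0−4 = 0 → Ȟ^1 ≅ 0
degree 2: 0−0−0 = 0 → Ȟ^2 ≅ 0


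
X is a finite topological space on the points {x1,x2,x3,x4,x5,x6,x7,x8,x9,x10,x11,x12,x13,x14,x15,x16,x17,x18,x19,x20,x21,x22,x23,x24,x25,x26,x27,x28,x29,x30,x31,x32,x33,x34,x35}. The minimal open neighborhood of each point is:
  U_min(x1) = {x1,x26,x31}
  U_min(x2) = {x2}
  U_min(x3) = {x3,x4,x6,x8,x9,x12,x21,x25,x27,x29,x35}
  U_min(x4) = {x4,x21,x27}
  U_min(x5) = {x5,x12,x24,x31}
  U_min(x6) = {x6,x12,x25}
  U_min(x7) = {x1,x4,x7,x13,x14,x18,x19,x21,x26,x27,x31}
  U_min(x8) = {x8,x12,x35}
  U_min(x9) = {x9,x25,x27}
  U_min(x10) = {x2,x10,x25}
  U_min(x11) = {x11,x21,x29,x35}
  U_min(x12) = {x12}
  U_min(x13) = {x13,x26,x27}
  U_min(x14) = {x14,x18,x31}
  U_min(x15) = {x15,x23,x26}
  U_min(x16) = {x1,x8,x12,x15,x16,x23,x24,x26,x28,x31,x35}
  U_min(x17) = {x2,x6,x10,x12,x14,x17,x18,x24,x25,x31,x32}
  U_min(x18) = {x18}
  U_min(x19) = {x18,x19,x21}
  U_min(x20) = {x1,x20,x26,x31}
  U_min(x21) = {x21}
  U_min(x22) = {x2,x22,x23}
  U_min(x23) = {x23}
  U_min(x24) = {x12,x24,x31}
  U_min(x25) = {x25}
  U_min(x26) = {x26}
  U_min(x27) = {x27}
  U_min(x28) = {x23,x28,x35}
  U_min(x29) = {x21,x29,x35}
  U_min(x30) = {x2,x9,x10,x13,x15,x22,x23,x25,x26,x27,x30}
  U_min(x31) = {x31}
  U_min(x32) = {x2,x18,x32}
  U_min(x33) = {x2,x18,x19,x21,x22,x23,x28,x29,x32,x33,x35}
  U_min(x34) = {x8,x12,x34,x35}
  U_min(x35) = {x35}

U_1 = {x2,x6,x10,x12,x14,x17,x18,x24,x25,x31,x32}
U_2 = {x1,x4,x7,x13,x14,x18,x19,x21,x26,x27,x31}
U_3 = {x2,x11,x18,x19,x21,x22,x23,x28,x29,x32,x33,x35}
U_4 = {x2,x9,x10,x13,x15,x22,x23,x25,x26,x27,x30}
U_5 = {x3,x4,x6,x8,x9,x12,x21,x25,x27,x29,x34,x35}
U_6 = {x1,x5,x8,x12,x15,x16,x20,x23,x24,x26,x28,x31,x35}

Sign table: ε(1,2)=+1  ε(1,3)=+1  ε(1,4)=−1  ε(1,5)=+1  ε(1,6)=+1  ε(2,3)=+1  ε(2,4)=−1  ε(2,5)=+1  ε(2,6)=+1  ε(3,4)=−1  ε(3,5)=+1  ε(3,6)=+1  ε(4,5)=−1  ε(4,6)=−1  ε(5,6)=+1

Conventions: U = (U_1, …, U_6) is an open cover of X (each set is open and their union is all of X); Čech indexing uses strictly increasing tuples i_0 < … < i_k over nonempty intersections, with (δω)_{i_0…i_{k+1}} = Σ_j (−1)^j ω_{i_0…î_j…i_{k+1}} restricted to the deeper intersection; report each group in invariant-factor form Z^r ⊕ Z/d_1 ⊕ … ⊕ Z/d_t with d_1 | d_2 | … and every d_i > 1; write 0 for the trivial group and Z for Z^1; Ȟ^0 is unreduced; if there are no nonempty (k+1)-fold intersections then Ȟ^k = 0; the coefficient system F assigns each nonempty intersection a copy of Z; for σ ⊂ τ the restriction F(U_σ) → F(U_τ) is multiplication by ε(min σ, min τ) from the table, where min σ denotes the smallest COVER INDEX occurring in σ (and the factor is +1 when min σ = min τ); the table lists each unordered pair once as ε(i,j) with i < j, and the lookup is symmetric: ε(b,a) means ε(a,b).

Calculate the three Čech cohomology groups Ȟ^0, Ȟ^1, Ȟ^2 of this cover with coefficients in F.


Ȟ^0(U;F) ≅ Z; Ȟ^1(U;F) ≅ 0; Ȟ^2(U;F) ≅ Z/2

nonempty intersections:
  U12={x14,x18,x31} U13={x2,x18,x32} U14={x2,x10,x25} U15={x6,x12,x25} U16={x12,x24,x31} U23={x18,x19,x21} U24={x13,x26,x27} U25={x4,x21,x27} U26={x1,x26,x31} U34={x2,x22,x23} U35={x21,x29,x35} U36={x23,x28,x35} U45={x9,x25,x27} U46={x15,x23,x26} U56={x8,x12,x35}
  U123={x18} U126={x31} U134={x2} U145={x25} U156={x12} U235={x21} U245={x27} U246={x26} U346={x23} U356={x35}
C dims 6,15,10; δ0: rk 5, SNF 1^5; δ1: rk 10, SNF 1^9·2
Ȟ^0: (6−5)−0=1 ⇒ Z
Ȟ^1: (15−10)−5=0 ⇒ 0
Ȟ^2: (10−0)−10=0 plus torsion [2] ⇒ Z/2


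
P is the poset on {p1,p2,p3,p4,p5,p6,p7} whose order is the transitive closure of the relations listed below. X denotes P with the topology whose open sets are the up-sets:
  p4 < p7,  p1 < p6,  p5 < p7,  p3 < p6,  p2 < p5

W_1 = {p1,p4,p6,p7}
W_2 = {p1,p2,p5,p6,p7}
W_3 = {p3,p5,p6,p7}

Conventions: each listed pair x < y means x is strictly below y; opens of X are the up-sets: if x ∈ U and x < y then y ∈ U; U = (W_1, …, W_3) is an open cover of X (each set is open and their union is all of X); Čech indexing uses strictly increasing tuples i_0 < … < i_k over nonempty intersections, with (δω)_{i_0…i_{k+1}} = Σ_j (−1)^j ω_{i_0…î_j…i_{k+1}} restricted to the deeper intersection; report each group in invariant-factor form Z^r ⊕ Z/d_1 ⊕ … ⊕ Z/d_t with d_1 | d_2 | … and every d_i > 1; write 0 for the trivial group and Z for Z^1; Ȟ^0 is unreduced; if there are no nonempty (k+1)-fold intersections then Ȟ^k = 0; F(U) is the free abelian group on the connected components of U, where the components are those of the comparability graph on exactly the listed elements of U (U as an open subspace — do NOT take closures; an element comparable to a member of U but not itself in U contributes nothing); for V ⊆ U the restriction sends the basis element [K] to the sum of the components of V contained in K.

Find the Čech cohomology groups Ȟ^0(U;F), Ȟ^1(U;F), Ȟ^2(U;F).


nonempty intersections:
  W12={p1,p6,p7} W13={p6,p7} W23={p5,p6,p7}
  W123={p6,p7}
components per intersection:
  W1: {p1,p6} {p4,p7}
  W2: {p1,p6} {p2,p5,p7}
  W3: {p3,p6} {p5,p7}
  W12: {p1,p6} {p7}
  W13: {p6} {p7}
  W23: {p5,p7} {p6}
  W123: {p6} {p7}
C dims 6,6,2; δ0: rk 4, SNF 1^4; δ1: rk 2, SNF 1^2
Ȟ^0: (6−4)−0=2 ⇒ Z^2
Ȟ^1: (6−2)−4=0 ⇒ 0
Ȟ^2: (2−0)−2=0 ⇒ 0

Ȟ^0(U;F) ≅ Z^2, Ȟ^1(U;F) ≅ 0, Ȟ^2(U;F) ≅ 0


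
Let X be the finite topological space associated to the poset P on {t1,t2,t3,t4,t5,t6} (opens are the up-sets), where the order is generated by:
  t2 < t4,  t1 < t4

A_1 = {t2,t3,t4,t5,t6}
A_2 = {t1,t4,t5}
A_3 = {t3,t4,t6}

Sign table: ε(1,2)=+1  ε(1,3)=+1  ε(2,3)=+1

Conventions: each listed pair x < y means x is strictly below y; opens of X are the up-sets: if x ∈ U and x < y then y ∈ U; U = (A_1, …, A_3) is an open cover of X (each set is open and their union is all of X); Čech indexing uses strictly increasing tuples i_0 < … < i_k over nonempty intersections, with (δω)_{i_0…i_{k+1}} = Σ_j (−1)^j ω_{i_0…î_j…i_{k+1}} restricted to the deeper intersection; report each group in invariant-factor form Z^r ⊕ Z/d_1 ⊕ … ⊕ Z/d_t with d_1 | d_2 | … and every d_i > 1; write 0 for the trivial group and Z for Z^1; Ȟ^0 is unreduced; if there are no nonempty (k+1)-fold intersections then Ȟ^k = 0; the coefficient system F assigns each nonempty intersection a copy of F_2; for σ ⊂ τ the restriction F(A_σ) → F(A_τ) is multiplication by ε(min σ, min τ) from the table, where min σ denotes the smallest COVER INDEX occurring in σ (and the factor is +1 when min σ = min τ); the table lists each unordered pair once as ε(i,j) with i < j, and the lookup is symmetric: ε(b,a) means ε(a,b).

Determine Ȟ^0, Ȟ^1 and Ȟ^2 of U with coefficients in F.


nonempty overlaps:
  A12={t4,t5} A13={t3,t4,t6} A23={t4}
  A123={t4}
C dims 3,3,1; δ0: rk_F2 2; δ1: rk_F2 1
degree 0: 3−2−0 = 1 → Ȟ^0 ≅ Z/2
degree 1: 3−1−2 = 0 → Ȟ^1 ≅ 0
degree 2: 1−0−1 = 0 → Ȟ^2 ≅ 0

Ȟ^0 ≅ Z/2; Ȟ^1 ≅ 0; Ȟ^2 ≅ 0


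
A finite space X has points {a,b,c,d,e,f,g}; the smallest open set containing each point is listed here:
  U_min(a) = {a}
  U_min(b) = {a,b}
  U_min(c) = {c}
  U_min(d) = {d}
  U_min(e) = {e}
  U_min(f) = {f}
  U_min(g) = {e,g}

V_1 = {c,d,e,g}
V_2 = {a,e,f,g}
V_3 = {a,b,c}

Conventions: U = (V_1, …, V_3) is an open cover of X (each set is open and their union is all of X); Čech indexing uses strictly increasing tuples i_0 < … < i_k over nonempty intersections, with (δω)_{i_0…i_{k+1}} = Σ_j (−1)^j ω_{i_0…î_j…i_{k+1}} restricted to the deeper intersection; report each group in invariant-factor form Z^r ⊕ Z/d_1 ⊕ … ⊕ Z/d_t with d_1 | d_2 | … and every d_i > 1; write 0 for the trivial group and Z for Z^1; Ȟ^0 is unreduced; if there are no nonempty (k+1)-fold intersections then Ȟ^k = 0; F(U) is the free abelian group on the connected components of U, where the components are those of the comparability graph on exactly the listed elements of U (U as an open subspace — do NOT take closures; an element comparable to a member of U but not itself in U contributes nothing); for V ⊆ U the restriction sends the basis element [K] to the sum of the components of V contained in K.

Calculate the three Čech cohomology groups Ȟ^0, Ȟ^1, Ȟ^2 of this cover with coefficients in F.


Ȟ^0(U;F) ≅ Z^5, Ȟ^1(U;F) ≅ 0, Ȟ^2(U;F) ≅ 0

intersection data:
  V12={e,g} V13={c} V23={a}
components per intersection:
  V1: {c} {d} {e,g}
  V2: {a} {e,g} {f}
  V3: {a,b} {c}
  V12: {e,g}
  V13: {c}
  V23: {a}
C dims 8,3; δ0: rk 3, SNF 1^3
Ȟ^0 = (8 − 3) − 0 = 5, so Ȟ^0 ≅ Z^5
Ȟ^1 = (3 − 0) − 3 = 0, so Ȟ^1 ≅ 0
Ȟ^2 = (0 − 0) − 0 = 0, so Ȟ^2 ≅ 0


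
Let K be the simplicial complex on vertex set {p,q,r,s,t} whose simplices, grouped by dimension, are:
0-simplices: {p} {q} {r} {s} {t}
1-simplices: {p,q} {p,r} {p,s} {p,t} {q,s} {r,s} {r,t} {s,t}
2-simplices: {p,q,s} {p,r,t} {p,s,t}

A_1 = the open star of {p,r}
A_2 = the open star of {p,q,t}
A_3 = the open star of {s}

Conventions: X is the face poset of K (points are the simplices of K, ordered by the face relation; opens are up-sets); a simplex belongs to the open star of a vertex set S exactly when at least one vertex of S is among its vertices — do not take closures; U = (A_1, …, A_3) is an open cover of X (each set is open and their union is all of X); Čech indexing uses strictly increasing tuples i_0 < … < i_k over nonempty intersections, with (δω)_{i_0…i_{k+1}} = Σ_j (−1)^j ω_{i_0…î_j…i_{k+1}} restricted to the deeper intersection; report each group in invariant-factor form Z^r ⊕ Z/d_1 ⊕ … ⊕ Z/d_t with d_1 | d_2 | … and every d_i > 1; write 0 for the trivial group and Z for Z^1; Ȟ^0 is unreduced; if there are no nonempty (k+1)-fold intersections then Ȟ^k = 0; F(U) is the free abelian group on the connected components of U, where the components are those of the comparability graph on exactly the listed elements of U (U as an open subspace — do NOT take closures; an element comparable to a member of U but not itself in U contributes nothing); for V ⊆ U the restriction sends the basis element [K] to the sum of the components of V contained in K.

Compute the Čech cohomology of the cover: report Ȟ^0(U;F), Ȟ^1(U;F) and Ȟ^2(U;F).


Ȟ^0 ≅ Z, Ȟ^1 ≅ Z, Ȟ^2 ≅ 0

intersection data:
  A1={{p},{r},{p,q},{p,r},{p,s},{p,t},{r,s},{r,t},{p,q,s},{p,r,t},{p,s,t}} A2={{p},{q},{t},{p,q},{p,r},{p,s},{p,t},{q,s},{r,t},{s,t},{p,q,s},{p,r,t},{p,s,t}} A3={{s},{p,s},{q,s},{r,s},{s,t},{p,q,s},{p,s,t}}
  A12={{p},{p,q},{p,r},{p,s},{p,t},{r,t},{p,q,s},{p,r,t},{p,s,t}} A13={{p,s},{r,s},{p,q,s},{p,s,t}} A23={{p,s},{q,s},{s,t},{p,q,s},{p,s,t}}
  A123={{p,s},{p,q,s},{p,s,t}}
components per intersection:
  A1: {{p},{r},{p,q},{p,r},{p,s},{p,t},{r,s},{r,t},{p,q,s},{p,r,t},{p,s,t}}
  A2: {{p},{q},{t},{p,q},{p,r},{p,s},{p,t},{q,s},{r,t},{s,t},{p,q,s},{p,r,t},{p,s,t}}
  A3: {{s},{p,s},{q,s},{r,s},{s,t},{p,q,s},{p,s,t}}
  A12: {{p},{p,q},{p,r},{p,s},{p,t},{r,t},{p,q,s},{p,r,t},{p,s,t}}
  A13: {{p,s},{p,q,s},{p,s,t}} {{r,s}}
  A23: {{p,s},{q,s},{s,t},{p,q,s},{p,s,t}}
  A123: {{p,s},{p,q,s},{p,s,t}}
C dims 3,4,1; δ0: rk 2, SNF 1^2; δ1: rk 1, SNF 1^1
Ȟ^0 = (3 − 2) − 0 = 1, so Ȟ^0 ≅ Z
Ȟ^1 = (4 − 1) − 2 = 1, so Ȟ^1 ≅ Z
Ȟ^2 = (1 − 0) − 1 = 0, so Ȟ^2 ≅ 0


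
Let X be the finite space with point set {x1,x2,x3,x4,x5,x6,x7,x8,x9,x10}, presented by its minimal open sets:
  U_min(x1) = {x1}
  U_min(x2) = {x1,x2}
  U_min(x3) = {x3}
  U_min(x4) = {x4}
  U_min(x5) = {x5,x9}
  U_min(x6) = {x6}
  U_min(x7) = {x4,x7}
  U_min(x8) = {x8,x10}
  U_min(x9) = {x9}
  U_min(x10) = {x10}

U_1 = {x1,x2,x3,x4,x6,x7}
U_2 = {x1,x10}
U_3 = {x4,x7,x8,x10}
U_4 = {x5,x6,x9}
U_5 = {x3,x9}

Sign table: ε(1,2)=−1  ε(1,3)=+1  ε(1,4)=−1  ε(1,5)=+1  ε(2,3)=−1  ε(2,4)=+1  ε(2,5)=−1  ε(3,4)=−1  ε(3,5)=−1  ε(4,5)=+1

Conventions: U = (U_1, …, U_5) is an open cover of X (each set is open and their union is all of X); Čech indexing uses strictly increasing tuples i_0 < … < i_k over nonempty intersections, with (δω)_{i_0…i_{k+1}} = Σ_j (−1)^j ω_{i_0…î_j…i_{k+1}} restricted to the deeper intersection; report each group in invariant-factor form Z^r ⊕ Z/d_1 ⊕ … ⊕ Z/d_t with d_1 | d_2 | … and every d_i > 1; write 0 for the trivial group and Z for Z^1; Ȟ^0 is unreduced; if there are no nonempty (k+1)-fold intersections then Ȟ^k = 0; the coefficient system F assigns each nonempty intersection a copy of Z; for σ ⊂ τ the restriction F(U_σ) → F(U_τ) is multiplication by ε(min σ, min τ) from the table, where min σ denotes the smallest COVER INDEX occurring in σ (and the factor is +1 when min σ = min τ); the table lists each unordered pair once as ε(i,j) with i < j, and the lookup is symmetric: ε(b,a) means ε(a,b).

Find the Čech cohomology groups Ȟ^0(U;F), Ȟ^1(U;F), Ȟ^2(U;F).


Ȟ^0(U;F) ≅ 0; Ȟ^1(U;F) ≅ Z ⊕ Z/2; Ȟ^2(U;F) ≅ 0

nonempty intersections:
  U12={x1} U13={x4,x7} U14={x6} U15={x3} U23={x10} U45={x9}
C dims 5,6; δ0: rk 5, SNF 1^4·2
Ȟ^0: (5−5)−0=0 ⇒ 0
Ȟ^1: (6−0)−5=1 plus torsion [2] ⇒ Z ⊕ Z/2
Ȟ^2: (0−0)−0=0 ⇒ 0


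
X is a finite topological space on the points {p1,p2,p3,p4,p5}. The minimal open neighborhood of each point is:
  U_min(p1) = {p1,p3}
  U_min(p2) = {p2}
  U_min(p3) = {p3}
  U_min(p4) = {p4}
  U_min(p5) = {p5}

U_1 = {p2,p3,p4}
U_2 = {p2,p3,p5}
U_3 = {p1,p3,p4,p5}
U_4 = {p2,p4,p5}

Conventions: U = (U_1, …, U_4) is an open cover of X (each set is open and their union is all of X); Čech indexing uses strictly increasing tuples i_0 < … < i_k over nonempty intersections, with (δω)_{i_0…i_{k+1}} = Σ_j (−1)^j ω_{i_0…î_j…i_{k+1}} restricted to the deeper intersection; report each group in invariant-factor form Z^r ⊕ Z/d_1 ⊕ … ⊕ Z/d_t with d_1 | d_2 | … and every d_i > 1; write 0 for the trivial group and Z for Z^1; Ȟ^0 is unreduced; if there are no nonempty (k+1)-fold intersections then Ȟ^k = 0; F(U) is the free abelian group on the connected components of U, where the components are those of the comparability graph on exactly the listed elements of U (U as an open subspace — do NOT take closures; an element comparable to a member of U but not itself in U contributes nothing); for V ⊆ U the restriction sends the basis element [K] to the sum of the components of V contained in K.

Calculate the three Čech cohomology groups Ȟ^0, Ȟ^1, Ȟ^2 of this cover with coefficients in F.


Ȟ^0 = Z^4, Ȟ^1 = 0, Ȟ^2 = 0

intersection data:
  U12={p2,p3} U13={p3,p4} U14={p2,p4} U23={p3,p5} U24={p2,p5} U34={p4,p5}
  U123={p3} U124={p2} U134={p4} U234={p5}
components per intersection:
  U1: {p2} {p3} {p4}
  U2: {p2} {p3} {p5}
  U3: {p1,p3} {p4} {p5}
  U4: {p2} {p4} {p5}
  U12: {p2} {p3}
  U13: {p3} {p4}
  U14: {p2} {p4}
  U23: {p3} {p5}
  U24: {p2} {p5}
  U34: {p4} {p5}
  U123: {p3}
  U124: {p2}
  U134: {p4}
  U234: {p5}
C dims 12,12,4; δ0: rk 8, SNF 1^8; δ1: rk 4, SNF 1^4
Ȟ^0 = (12 − 8) − 0 = 4, so Ȟ^0 ≅ Z^4
Ȟ^1 = (12 − 4) − 8 = 0, so Ȟ^1 ≅ 0
Ȟ^2 = (4 − 0) − 4 = 0, so Ȟ^2 ≅ 0


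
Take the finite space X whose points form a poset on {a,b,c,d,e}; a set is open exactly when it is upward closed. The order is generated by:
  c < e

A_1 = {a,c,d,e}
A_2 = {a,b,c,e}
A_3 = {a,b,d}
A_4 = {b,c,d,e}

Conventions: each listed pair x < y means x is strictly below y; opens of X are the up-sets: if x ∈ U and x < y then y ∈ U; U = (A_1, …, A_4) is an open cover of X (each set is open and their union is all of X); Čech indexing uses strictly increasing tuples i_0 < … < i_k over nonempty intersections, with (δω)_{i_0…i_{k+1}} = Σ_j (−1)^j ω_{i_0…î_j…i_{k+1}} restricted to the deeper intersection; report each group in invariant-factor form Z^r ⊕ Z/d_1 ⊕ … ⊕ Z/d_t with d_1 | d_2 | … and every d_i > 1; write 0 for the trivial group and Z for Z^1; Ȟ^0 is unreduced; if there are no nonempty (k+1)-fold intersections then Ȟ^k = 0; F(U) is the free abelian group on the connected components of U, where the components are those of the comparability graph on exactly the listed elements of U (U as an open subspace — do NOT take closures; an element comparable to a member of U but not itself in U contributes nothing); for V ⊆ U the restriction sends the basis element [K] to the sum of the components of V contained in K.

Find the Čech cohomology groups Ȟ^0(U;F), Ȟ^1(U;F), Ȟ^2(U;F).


nonempty overlaps:
  A12={a,c,e} A13={a,d} A14={c,d,e} A23={a,b} A24={b,c,e} A34={b,d}
  A123={a} A124={c,e} A134={d} A234={b}
components per intersection:
  A1: {a} {c,e} {d}
  A2: {a} {b} {c,e}
  A3: {a} {b} {d}
  A4: {b} {c,e} {d}
  A12: {a} {c,e}
  A13: {a} {d}
  A14: {c,e} {d}
  A23: {a} {b}
  A24: {b} {c,e}
  A34: {b} {d}
  A123: {a}
  A124: {c,e}
  A134: {d}
  A234: {b}
C dims 12,12,4; δ0: rk 8, SNF 1^8; δ1: rk 4, SNF 1^4
degree 0: 12−8−0 = 4 → Ȟ^0 ≅ Z^4
degree 1: 12−4−8 = 0 → Ȟ^1 ≅ 0
degree 2: 4−0−4 = 0 → Ȟ^2 ≅ 0

Ȟ^0 = Z^4, Ȟ^1 = 0 and Ȟ^2 = 0


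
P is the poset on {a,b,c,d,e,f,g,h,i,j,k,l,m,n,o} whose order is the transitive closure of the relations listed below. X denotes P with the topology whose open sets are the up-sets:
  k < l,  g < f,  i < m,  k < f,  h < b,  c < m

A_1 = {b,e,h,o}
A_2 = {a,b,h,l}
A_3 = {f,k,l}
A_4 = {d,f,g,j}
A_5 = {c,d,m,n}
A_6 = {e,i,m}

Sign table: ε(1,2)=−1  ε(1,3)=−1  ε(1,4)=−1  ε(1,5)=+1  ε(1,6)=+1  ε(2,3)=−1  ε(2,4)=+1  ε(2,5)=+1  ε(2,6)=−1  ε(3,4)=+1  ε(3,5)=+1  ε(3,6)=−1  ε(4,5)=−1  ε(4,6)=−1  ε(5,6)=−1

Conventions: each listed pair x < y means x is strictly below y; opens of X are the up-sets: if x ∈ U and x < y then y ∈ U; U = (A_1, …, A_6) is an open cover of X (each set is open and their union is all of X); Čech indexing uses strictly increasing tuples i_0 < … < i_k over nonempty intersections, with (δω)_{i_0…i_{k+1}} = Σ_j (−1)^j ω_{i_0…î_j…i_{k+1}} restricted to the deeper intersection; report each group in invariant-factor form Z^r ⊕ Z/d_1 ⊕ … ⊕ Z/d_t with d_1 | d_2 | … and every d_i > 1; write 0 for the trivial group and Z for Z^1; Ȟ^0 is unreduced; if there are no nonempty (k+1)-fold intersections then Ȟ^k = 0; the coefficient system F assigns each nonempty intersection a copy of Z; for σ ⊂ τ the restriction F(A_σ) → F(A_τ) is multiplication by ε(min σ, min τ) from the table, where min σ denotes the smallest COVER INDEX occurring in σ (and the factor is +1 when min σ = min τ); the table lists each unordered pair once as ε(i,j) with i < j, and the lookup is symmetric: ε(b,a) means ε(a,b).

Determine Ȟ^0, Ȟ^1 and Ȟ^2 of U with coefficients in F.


nerve of the cover:
  A12={b,h} A16={e} A23={l} A34={f} A45={d} A56={m}
C dims 6,6; δ0: rk 5, SNF 1^5
Ȟ^0 = (6 − 5) − 0 = 1, so Ȟ^0 ≅ Z
Ȟ^1 = (6 − 0) − 5 = 1, so Ȟ^1 ≅ Z
Ȟ^2 = (0 − 0) − 0 = 0, so Ȟ^2 ≅ 0

Ȟ^0(U;F) ≅ Z, Ȟ^1(U;F) ≅ Z and Ȟ^2(U;F) ≅ 0


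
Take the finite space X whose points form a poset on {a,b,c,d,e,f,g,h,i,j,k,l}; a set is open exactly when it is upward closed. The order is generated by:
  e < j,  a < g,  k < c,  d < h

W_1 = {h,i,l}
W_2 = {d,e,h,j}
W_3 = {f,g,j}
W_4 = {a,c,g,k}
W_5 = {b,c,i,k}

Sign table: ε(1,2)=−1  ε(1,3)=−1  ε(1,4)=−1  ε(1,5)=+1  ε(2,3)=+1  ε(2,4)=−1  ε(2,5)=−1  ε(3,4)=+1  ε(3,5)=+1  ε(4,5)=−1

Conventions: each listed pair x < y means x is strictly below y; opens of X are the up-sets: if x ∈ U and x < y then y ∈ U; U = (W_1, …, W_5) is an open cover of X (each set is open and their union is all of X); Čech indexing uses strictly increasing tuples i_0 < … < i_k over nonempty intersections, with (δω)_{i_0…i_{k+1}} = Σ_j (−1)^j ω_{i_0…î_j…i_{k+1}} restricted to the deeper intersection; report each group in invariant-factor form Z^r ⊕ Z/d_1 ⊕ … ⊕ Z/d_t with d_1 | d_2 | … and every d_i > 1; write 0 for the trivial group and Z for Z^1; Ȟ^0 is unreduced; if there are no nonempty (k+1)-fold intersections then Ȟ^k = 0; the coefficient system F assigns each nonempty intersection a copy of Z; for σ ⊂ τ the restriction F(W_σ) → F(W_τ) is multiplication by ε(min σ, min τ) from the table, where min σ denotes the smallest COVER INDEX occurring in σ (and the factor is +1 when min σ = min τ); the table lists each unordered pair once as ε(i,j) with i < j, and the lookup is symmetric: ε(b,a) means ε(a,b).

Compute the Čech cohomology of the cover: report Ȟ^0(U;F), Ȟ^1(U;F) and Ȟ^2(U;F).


Ȟ^0(U;F) ≅ Z, Ȟ^1(U;F) ≅ Z and Ȟ^2(U;F) ≅ 0

cover nerve:
  W12={h} W15={i} W23={j} W34={g} W45={c,k}
C dims 5,5; δ0: rk 4, SNF 1^4
Ȟ^0: (5−4)−0=1 ⇒ Z
Ȟ^1: (5−0)−4=1 ⇒ Z
Ȟ^2: (0−0)−0=0 ⇒ 0


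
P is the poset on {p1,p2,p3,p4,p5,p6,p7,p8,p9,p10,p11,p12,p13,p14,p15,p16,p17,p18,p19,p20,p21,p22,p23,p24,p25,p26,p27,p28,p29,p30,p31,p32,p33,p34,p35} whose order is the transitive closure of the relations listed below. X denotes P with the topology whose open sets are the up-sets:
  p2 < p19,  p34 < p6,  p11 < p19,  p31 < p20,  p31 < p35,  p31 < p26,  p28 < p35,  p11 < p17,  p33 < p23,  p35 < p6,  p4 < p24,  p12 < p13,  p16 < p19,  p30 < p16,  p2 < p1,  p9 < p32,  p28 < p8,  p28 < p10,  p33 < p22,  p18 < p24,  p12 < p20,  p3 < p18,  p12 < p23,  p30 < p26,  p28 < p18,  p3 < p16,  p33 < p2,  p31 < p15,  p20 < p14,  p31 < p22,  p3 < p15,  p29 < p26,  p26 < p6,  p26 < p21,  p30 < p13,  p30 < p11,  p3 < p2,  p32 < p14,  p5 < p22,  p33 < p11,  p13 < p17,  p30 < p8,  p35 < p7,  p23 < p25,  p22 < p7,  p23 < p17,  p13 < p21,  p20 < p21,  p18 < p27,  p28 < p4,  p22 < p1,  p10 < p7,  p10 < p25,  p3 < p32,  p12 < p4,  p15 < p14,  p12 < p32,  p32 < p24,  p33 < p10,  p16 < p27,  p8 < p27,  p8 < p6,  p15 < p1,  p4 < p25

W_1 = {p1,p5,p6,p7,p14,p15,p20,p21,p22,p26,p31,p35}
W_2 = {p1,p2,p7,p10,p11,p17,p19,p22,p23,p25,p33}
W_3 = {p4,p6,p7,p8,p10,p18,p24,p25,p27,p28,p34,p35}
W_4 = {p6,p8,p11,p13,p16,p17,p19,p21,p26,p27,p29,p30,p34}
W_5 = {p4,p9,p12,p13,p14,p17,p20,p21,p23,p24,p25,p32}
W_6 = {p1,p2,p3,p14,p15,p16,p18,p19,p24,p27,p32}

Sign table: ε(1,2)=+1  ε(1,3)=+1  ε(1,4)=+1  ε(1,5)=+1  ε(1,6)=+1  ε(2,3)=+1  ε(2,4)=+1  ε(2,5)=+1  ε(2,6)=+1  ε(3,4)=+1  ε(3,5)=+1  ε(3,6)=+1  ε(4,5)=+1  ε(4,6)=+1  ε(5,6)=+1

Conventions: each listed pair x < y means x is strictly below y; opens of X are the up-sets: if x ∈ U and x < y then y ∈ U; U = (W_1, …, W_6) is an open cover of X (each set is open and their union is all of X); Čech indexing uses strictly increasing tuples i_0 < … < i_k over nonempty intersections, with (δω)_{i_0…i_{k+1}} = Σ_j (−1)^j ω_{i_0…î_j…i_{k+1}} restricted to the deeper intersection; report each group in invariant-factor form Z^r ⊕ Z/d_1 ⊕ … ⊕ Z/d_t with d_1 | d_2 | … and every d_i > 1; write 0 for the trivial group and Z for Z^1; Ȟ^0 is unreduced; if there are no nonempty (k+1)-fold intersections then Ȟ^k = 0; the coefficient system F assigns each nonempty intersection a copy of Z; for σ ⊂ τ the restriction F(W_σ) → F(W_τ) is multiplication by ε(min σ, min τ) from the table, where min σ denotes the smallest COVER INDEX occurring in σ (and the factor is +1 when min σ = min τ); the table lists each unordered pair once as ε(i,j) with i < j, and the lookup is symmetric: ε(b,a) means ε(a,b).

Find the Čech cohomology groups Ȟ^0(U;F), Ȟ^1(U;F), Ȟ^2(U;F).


Ȟ^0(U;F) ≅ Z, Ȟ^1(U;F) ≅ 0, Ȟ^2(U;F) ≅ Z/2

nonempty overlaps:
  W12={p1,p7,p22} W13={p6,p7,p35} W14={p6,p21,p26} W15={p14,p20,p21} W16={p1,p14,p15} W23={p7,p10,p25} W24={p11,p17,p19} W25={p17,p23,p25} W26={p1,p2,p19} W34={p6,p8,p27,p34} W35={p4,p24,p25} W36={p18,p24,p27} W45={p13,p17,p21} W46={p16,p19,p27} W56={p14,p24,p32}
  W123={p7} W126={p1} W134={p6} W145={p21} W156={p14} W235={p25} W245={p17} W246={p19} W346={p27} W356={p24}
C dims 6,15,10; δ0: rk 5, SNF 1^5; δ1: rk 10, SNF 1^9·2
degree 0: 6−5−0 = 1 → Ȟ^0 ≅ Z
degree 1: 15−10−5 = 0 → Ȟ^1 ≅ 0
degree 2: 10−0−10 = 0 plus torsion [2] → Ȟ^2 ≅ Z/2
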